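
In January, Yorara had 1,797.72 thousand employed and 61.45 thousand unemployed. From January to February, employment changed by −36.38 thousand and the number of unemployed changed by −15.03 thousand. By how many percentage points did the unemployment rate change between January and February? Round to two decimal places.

The unemployment rate changed by −0.74 percentage points.

January: labor force = 1,797.72 + 61.45 = 1,859.17; u = 61.45/1,859.17 = 3.31%.
February: labor force = 1,761.34 + 46.42 = 1,807.76; u = 46.42/1,807.76 = 2.57%.
Change = 2.57% − 3.31% = −0.74 pp.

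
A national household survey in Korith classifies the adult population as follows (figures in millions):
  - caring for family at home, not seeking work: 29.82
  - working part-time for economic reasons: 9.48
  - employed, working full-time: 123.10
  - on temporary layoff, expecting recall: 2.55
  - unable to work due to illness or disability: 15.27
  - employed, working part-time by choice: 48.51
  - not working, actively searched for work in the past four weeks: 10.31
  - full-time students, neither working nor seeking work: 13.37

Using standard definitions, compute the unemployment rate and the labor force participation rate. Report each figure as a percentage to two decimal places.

Unemployment rate ≈ 6.63%; labor force participation rate ≈ 76.84%.

Employed = 9.48 + 123.10 + 48.51 = 181.09 million (anyone who worked, including part-time for economic reasons, counts as employed).
Unemployed = 2.55 + 10.31 = 12.86 million (jobless and actively searching, or on temporary layoff).
Labor force = 181.09 + 12.86 = 193.95 million.
Not in labor force = 29.82 + 15.27 + 13.37 = 58.46 million (those not working and not actively searching are outside the labor force).
Civilian working-age population = 193.95 + 58.46 = 252.41 million.
Unemployment rate = 12.86 / 193.95 = 6.63%.
Labor force participation rate = 193.95 / 252.41 = 76.84%.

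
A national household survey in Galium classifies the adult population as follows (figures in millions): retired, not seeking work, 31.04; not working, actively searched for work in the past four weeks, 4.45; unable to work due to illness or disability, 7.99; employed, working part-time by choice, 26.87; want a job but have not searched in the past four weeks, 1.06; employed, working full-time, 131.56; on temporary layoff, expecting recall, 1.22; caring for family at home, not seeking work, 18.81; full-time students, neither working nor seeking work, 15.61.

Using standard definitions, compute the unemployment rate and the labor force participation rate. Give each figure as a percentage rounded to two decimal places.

Employed = 26.87 + 131.56 = 158.43 million.
Unemployed = 4.45 + 1.22 = 5.67 million (jobless and actively searching, or on temporary layoff).
Labor force = 158.43 + 5.67 = 164.10 million.
Not in labor force = 31.04 + 7.99 + 1.06 + 18.81 + 15.61 = 74.51 million (those not working and not actively searching are outside the labor force — including those who want a job but have given up searching).
Civilian working-age population = 164.10 + 74.51 = 238.61 million.
Unemployment rate = 5.67 / 164.10 = 3.46%.
Labor force participation rate = 164.10 / 238.61 = 68.77%.

Unemployment rate ≈ 3.46%; labor force participation rate ≈ 68.77%.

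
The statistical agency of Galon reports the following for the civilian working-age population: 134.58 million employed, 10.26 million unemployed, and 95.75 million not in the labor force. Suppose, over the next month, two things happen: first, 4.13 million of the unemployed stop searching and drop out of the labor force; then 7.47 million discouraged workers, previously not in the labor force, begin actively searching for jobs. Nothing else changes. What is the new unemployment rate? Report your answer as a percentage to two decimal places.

Initially, labor force = 134.58 + 10.26 = 144.84 million, so u = 10.26/144.84 = 7.08%.
After the first change, unemployed and labor force both fall by 4.13 → E = 134.58, U = 6.13, labor force = 140.71 million.
After the second change, unemployed and labor force both rise by 7.47 → E = 134.58, U = 13.60, labor force = 148.18 million.
New unemployment rate = 13.60 / 148.18 = 9.18%.

New unemployment rate ≈ 9.18%.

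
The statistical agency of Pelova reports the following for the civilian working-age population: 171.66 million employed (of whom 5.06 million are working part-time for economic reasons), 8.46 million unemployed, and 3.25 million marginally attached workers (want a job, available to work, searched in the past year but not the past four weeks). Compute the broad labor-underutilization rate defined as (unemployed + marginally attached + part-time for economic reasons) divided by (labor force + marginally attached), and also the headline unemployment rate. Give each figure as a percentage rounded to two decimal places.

Broad underutilization rate ≈ 9.15%; headline unemployment rate ≈ 4.70%.

Labor force = 171.66 + 8.46 = 180.12 million.
Numerator = 8.46 + 3.25 + 5.06 = 16.77 million.
Denominator = 180.12 + 3.25 = 183.37 million.
Broad rate = 16.77 / 183.37 = 9.15%.
Headline unemployment rate = 8.46 / 180.12 = 4.70%.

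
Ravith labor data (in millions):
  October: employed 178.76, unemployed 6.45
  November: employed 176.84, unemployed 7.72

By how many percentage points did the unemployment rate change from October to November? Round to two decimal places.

October: labor force = 178.76 + 6.45 = 185.21; u = 6.45/185.21 = 3.48%.
November: labor force = 176.84 + 7.72 = 184.56; u = 7.72/184.56 = 4.18%.
Change = 4.18% − 3.48% = +0.70 pp.

The unemployment rate changed by +0.70 percentage points.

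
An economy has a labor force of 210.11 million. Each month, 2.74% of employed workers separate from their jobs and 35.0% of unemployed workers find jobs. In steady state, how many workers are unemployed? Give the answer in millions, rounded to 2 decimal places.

Steady-state unemployment rate u* = s/(s+f) = 2.74/(2.74+35.0) = 0.072602.
Unemployed = u* × labor force = 0.072602 × 210.11 ≈ 15.25 million.

About 15.25 million are unemployed in steady state.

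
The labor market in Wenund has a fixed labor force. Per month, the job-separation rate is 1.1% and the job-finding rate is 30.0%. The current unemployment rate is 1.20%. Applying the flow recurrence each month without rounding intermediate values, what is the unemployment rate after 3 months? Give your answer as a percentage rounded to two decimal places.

Unemployment rate after three months ≈ 2.77%.

With a fixed labor force, u_{t+1} = u_t + s·(1−u_t) − f·u_t = u_t·(1−s−f) + s.
Here 1−s−f = 0.689 and s = 0.011.
u_1 = 0.012000 × 0.689 + 0.011 = 0.019268.
u_2 = 0.019268 × 0.689 + 0.011 = 0.024276.
u_3 = 0.024276 × 0.689 + 0.011 = 0.027726.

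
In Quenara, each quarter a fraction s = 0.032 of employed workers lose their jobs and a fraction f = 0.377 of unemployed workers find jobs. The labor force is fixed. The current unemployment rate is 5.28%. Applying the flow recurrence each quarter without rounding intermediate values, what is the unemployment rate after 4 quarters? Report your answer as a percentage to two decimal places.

Unemployment rate after four quarters ≈ 7.51%.

With a fixed labor force, u_{t+1} = u_t + s·(1−u_t) − f·u_t = u_t·(1−s−f) + s.
Here 1−s−f = 0.591 and s = 0.032.
u_1 = 0.052800 × 0.591 + 0.032 = 0.063205.
u_2 = 0.063205 × 0.591 + 0.032 = 0.069354.
u_3 = 0.069354 × 0.591 + 0.032 = 0.072988.
u_4 = 0.072988 × 0.591 + 0.032 = 0.075136.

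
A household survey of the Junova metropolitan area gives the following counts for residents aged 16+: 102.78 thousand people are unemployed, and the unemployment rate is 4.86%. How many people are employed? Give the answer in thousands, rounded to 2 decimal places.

About 2,012.03 thousand are employed.

Labor force = U / u = 102.78 / 0.0486 ≈ 2,114.81 thousand.
Employed = labor force − unemployed = 2,114.81 − 102.78 = 2,012.03 thousand.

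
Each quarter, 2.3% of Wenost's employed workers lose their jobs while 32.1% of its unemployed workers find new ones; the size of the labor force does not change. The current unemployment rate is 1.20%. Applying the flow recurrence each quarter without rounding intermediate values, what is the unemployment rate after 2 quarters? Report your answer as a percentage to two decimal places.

Unemployment rate after two quarters ≈ 4.33%.

With a fixed labor force, u_{t+1} = u_t + s·(1−u_t) − f·u_t = u_t·(1−s−f) + s.
Here 1−s−f = 0.656 and s = 0.023.
u_1 = 0.012000 × 0.656 + 0.023 = 0.030872.
u_2 = 0.030872 × 0.656 + 0.023 = 0.043252.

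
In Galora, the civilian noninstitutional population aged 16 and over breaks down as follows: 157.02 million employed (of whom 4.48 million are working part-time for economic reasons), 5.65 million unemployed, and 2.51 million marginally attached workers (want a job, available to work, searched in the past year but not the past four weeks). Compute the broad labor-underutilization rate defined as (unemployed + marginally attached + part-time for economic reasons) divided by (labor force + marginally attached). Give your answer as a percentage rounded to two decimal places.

Broad underutilization rate ≈ 7.65%.

Labor force = 157.02 + 5.65 = 162.67 million.
Numerator = 5.65 + 2.51 + 4.48 = 12.64 million.
Denominator = 162.67 + 2.51 = 165.18 million.
Broad rate = 12.64 / 165.18 = 7.65%.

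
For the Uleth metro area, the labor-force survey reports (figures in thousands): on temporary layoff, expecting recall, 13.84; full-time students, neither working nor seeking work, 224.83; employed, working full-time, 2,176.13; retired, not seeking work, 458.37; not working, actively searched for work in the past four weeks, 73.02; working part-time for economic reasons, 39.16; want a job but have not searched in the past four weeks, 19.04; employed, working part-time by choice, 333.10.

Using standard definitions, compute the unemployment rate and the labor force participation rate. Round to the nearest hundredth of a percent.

Unemployment rate ≈ 3.30%; labor force participation rate ≈ 78.96%.

Employed = 2,176.13 + 39.16 + 333.10 = 2,548.39 thousand (anyone who worked, including part-time for economic reasons, counts as employed).
Unemployed = 13.84 + 73.02 = 86.86 thousand (jobless and actively searching, or on temporary layoff).
Labor force = 2,548.39 + 86.86 = 2,635.25 thousand.
Not in labor force = 224.83 + 458.37 + 19.04 = 702.24 thousand (those not working and not actively searching are outside the labor force — including those who want a job but have given up searching).
Civilian working-age population = 2,635.25 + 702.24 = 3,337.49 thousand.
Unemployment rate = 86.86 / 2,635.25 = 3.30%.
Labor force participation rate = 2,635.25 / 3,337.49 = 78.96%.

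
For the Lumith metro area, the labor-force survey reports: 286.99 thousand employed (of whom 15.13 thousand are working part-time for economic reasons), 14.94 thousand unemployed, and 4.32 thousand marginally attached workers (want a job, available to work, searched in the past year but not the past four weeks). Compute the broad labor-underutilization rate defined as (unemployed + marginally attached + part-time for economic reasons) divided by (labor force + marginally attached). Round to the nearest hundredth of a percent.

Broad underutilization rate ≈ 11.23%.

Labor force = 286.99 + 14.94 = 301.93 thousand.
Numerator = 14.94 + 4.32 + 15.13 = 34.39 thousand.
Denominator = 301.93 + 4.32 = 306.25 thousand.
Broad rate = 34.39 / 306.25 = 11.23%.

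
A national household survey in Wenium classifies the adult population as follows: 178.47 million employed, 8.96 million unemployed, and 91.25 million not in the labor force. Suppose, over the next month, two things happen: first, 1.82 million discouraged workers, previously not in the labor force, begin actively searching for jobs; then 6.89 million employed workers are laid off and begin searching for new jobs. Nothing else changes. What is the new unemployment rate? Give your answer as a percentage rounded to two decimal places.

New unemployment rate ≈ 9.34%.

Initially, labor force = 178.47 + 8.96 = 187.43 million, so u = 8.96/187.43 = 4.78%.
After the first change, unemployed and labor force both rise by 1.82 → E = 178.47, U = 10.78, labor force = 189.25 million.
After the second change, employed falls and unemployed rises by 6.89; labor force unchanged → E = 171.58, U = 17.67, labor force = 189.25 million.
New unemployment rate = 17.67 / 189.25 = 9.34%.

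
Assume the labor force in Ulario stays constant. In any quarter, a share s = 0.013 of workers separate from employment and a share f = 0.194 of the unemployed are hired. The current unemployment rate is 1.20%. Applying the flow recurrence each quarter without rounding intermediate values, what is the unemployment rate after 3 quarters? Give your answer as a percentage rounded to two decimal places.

With a fixed labor force, u_{t+1} = u_t + s·(1−u_t) − f·u_t = u_t·(1−s−f) + s.
Here 1−s−f = 0.793 and s = 0.013.
u_1 = 0.012000 × 0.793 + 0.013 = 0.022516.
u_2 = 0.022516 × 0.793 + 0.013 = 0.030855.
u_3 = 0.030855 × 0.793 + 0.013 = 0.037468.

Unemployment rate after three quarters ≈ 3.75%.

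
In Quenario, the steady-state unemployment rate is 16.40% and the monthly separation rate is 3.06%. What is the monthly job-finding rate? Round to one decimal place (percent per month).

From u* = s/(s+f): f = s·(1−u)/u.
f = 3.06 × (1 − 0.1640) / 0.1640 = 2.5582 / 0.1640 ≈ 15.6% per month.

Job-finding rate ≈ 15.6% per month.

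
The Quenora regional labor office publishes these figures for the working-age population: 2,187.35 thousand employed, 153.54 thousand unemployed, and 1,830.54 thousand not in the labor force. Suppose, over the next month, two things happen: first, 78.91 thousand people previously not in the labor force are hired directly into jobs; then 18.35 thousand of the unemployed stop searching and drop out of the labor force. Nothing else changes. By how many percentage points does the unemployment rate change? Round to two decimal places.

The unemployment rate changes by −0.93 percentage points.

Initially, labor force = 2,187.35 + 153.54 = 2,340.89 thousand, so u = 153.54/2,340.89 = 6.56%.
After the first change, employed and labor force both rise by 78.91; unemployed unchanged → E = 2,266.26, U = 153.54, labor force = 2,419.80 thousand.
After the second change, unemployed and labor force both fall by 18.35 → E = 2,266.26, U = 135.19, labor force = 2,401.45 thousand.
New unemployment rate = 135.19 / 2,401.45 = 5.63%.
Change = 5.63% − 6.56% = −0.93 percentage points.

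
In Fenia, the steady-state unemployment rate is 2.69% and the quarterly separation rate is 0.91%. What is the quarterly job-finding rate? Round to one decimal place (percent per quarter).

Job-finding rate ≈ 32.9% per quarter.

From u* = s/(s+f): f = s·(1−u)/u.
f = 0.91 × (1 − 0.0269) / 0.0269 = 0.8855 / 0.0269 ≈ 32.9% per quarter.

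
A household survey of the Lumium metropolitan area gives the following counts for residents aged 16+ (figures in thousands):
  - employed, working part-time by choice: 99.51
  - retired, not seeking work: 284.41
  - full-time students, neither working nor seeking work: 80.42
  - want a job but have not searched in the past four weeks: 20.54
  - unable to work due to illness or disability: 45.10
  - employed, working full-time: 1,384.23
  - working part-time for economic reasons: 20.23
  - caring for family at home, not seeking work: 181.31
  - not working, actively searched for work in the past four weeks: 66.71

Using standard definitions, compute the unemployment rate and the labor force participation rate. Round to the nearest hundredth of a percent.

Unemployment rate ≈ 4.25%; labor force participation rate ≈ 71.97%.

Employed = 99.51 + 1,384.23 + 20.23 = 1,503.97 thousand (anyone who worked, including part-time for economic reasons, counts as employed).
Unemployed = 66.71 thousand.
Labor force = 1,503.97 + 66.71 = 1,570.68 thousand.
Not in labor force = 284.41 + 80.42 + 20.54 + 45.10 + 181.31 = 611.78 thousand (those not working and not actively searching are outside the labor force — including those who want a job but have given up searching).
Civilian working-age population = 1,570.68 + 611.78 = 2,182.46 thousand.
Unemployment rate = 66.71 / 1,570.68 = 4.25%.
Labor force participation rate = 1,570.68 / 2,182.46 = 71.97%.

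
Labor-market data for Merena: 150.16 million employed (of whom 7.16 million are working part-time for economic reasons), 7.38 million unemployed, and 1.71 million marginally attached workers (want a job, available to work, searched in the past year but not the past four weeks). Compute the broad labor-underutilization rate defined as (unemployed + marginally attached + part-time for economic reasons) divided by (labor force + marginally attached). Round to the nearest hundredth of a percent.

Broad underutilization rate ≈ 10.20%.

Labor force = 150.16 + 7.38 = 157.54 million.
Numerator = 7.38 + 1.71 + 7.16 = 16.25 million.
Denominator = 157.54 + 1.71 = 159.25 million.
Broad rate = 16.25 / 159.25 = 10.20%.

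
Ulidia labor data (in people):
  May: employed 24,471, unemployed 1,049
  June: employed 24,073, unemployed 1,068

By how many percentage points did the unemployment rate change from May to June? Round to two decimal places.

The unemployment rate changed by +0.14 percentage points.

May: labor force = 24,471 + 1,049 = 25,520; u = 1,049/25,520 = 4.11%.
June: labor force = 24,073 + 1,068 = 25,141; u = 1,068/25,141 = 4.25%.
Change = 4.25% − 4.11% = +0.14 pp.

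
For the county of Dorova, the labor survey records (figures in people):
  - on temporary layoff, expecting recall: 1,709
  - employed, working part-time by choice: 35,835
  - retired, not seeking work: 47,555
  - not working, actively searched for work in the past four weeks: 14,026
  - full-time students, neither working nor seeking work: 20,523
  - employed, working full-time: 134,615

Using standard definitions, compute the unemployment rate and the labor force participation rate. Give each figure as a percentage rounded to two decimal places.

Employed = 35,835 + 134,615 = 170,450.
Unemployed = 1,709 + 14,026 = 15,735 (jobless and actively searching, or on temporary layoff).
Labor force = 170,450 + 15,735 = 186,185.
Not in labor force = 47,555 + 20,523 = 68,078 (those not working and not actively searching are outside the labor force).
Civilian working-age population = 186,185 + 68,078 = 254,263.
Unemployment rate = 15,735 / 186,185 = 8.45%.
Labor force participation rate = 186,185 / 254,263 = 73.23%.

Unemployment rate ≈ 8.45%; labor force participation rate ≈ 73.23%.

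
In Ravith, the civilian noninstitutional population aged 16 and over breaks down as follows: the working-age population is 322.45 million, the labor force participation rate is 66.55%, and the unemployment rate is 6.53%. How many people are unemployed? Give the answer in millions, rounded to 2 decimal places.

About 14.01 million are unemployed.

Labor force = 0.6655 × 322.45 = 214.59 million.
Unemployed = 0.0653 × 214.59 ≈ 14.01 million.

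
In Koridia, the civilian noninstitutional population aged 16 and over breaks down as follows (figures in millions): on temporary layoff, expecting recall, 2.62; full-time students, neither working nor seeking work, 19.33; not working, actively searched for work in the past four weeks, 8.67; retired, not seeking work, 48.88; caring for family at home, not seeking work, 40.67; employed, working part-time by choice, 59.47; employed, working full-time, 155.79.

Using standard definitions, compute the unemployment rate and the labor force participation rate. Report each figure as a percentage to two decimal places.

Employed = 59.47 + 155.79 = 215.26 million.
Unemployed = 2.62 + 8.67 = 11.29 million (jobless and actively searching, or on temporary layoff).
Labor force = 215.26 + 11.29 = 226.55 million.
Not in labor force = 19.33 + 48.88 + 40.67 = 108.88 million (those not working and not actively searching are outside the labor force).
Civilian working-age population = 226.55 + 108.88 = 335.43 million.
Unemployment rate = 11.29 / 226.55 = 4.98%.
Labor force participation rate = 226.55 / 335.43 = 67.54%.

Unemployment rate ≈ 4.98%; labor force participation rate ≈ 67.54%.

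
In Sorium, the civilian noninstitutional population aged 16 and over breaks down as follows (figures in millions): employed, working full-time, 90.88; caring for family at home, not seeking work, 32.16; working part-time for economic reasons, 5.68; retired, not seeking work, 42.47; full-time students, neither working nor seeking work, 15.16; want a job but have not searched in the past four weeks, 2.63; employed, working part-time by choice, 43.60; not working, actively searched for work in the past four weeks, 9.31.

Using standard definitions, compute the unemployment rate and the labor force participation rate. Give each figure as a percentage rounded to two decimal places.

Unemployment rate ≈ 6.23%; labor force participation rate ≈ 61.79%.

Employed = 90.88 + 5.68 + 43.60 = 140.16 million (anyone who worked, including part-time for economic reasons, counts as employed).
Unemployed = 9.31 million.
Labor force = 140.16 + 9.31 = 149.47 million.
Not in labor force = 32.16 + 42.47 + 15.16 + 2.63 = 92.42 million (those not working and not actively searching are outside the labor force — including those who want a job but have given up searching).
Civilian working-age population = 149.47 + 92.42 = 241.89 million.
Unemployment rate = 9.31 / 149.47 = 6.23%.
Labor force participation rate = 149.47 / 241.89 = 61.79%.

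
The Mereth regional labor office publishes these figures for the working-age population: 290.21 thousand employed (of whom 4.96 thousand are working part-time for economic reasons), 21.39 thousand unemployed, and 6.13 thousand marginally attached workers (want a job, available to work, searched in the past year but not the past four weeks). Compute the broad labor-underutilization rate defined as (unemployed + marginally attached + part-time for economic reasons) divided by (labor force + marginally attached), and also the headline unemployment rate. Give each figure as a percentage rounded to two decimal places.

Labor force = 290.21 + 21.39 = 311.60 thousand.
Numerator = 21.39 + 6.13 + 4.96 = 32.48 thousand.
Denominator = 311.60 + 6.13 = 317.73 thousand.
Broad rate = 32.48 / 317.73 = 10.22%.
Headline unemployment rate = 21.39 / 311.60 = 6.86%.

Broad underutilization rate ≈ 10.22%; headline unemployment rate ≈ 6.86%.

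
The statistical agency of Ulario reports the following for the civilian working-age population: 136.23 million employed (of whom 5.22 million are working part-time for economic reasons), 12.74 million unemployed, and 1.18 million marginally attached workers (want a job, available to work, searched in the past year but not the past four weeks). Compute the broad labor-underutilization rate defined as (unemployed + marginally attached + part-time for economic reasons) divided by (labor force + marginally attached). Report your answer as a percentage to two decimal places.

Broad underutilization rate ≈ 12.75%.

Labor force = 136.23 + 12.74 = 148.97 million.
Numerator = 12.74 + 1.18 + 5.22 = 19.14 million.
Denominator = 148.97 + 1.18 = 150.15 million.
Broad rate = 19.14 / 150.15 = 12.75%.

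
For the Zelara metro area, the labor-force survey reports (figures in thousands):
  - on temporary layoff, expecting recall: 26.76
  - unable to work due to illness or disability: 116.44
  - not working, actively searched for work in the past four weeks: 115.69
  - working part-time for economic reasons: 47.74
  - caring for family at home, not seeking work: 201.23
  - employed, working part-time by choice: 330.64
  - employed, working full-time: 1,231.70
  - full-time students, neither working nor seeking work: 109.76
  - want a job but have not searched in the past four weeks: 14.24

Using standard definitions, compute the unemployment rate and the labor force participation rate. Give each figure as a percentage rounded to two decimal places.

Unemployment rate ≈ 8.13%; labor force participation rate ≈ 79.87%.

Employed = 47.74 + 330.64 + 1,231.70 = 1,610.08 thousand (anyone who worked, including part-time for economic reasons, counts as employed).
Unemployed = 26.76 + 115.69 = 142.45 thousand (jobless and actively searching, or on temporary layoff).
Labor force = 1,610.08 + 142.45 = 1,752.53 thousand.
Not in labor force = 116.44 + 201.23 + 109.76 + 14.24 = 441.67 thousand (those not working and not actively searching are outside the labor force — including those who want a job but have given up searching).
Civilian working-age population = 1,752.53 + 441.67 = 2,194.20 thousand.
Unemployment rate = 142.45 / 1,752.53 = 8.13%.
Labor force participation rate = 1,752.53 / 2,194.20 = 79.87%.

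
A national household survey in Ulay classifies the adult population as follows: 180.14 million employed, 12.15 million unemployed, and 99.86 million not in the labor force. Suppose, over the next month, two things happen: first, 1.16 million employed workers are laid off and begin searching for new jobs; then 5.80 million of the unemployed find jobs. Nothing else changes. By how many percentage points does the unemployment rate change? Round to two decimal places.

The unemployment rate changes by −2.41 percentage points.

Initially, labor force = 180.14 + 12.15 = 192.29 million, so u = 12.15/192.29 = 6.32%.
After the first change, employed falls and unemployed rises by 1.16; labor force unchanged → E = 178.98, U = 13.31, labor force = 192.29 million.
After the second change, unemployed falls and employed rises by 5.80; labor force unchanged → E = 184.78, U = 7.51, labor force = 192.29 million.
New unemployment rate = 7.51 / 192.29 = 3.91%.
Change = 3.91% − 6.32% = −2.41 percentage points.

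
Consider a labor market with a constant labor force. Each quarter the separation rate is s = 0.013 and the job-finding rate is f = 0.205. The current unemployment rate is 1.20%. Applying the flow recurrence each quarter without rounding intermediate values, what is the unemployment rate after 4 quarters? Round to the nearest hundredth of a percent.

With a fixed labor force, u_{t+1} = u_t + s·(1−u_t) − f·u_t = u_t·(1−s−f) + s.
Here 1−s−f = 0.782 and s = 0.013.
u_1 = 0.012000 × 0.782 + 0.013 = 0.022384.
u_2 = 0.022384 × 0.782 + 0.013 = 0.030504.
u_3 = 0.030504 × 0.782 + 0.013 = 0.036854.
u_4 = 0.036854 × 0.782 + 0.013 = 0.041820.

Unemployment rate after four quarters ≈ 4.18%.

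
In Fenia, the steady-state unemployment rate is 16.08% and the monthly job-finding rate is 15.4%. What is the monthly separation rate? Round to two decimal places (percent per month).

Separation rate ≈ 2.95% per month.

From u* = s/(s+f): s = u·f/(1−u).
s = 0.1608 × 15.4 / (1 − 0.1608) = 2.4763 / 0.8392 ≈ 2.95% per month.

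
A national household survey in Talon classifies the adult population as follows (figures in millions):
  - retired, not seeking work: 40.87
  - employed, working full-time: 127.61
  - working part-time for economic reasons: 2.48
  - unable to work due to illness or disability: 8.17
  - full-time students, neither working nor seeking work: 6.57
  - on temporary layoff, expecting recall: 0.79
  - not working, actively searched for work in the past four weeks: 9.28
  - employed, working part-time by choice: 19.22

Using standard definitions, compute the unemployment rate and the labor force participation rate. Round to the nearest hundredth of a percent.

Employed = 127.61 + 2.48 + 19.22 = 149.31 million (anyone who worked, including part-time for economic reasons, counts as employed).
Unemployed = 0.79 + 9.28 = 10.07 million (jobless and actively searching, or on temporary layoff).
Labor force = 149.31 + 10.07 = 159.38 million.
Not in labor force = 40.87 + 8.17 + 6.57 = 55.61 million (those not working and not actively searching are outside the labor force).
Civilian working-age population = 159.38 + 55.61 = 214.99 million.
Unemployment rate = 10.07 / 159.38 = 6.32%.
Labor force participation rate = 159.38 / 214.99 = 74.13%.

Unemployment rate ≈ 6.32%; labor force participation rate ≈ 74.13%.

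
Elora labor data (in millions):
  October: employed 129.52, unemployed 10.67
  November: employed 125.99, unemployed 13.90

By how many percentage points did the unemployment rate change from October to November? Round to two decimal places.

The unemployment rate changed by +2.33 percentage points.

October: labor force = 129.52 + 10.67 = 140.19; u = 10.67/140.19 = 7.61%.
November: labor force = 125.99 + 13.90 = 139.89; u = 13.90/139.89 = 9.94%.
Change = 9.94% − 7.61% = +2.33 pp.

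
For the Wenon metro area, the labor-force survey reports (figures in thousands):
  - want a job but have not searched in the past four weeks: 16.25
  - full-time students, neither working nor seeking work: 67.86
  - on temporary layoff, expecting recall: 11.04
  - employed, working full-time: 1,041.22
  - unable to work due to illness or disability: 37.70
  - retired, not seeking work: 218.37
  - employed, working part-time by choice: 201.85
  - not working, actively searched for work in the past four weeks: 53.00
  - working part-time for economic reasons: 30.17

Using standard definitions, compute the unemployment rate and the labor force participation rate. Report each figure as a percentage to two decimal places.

Employed = 1,041.22 + 201.85 + 30.17 = 1,273.24 thousand (anyone who worked, including part-time for economic reasons, counts as employed).
Unemployed = 11.04 + 53.00 = 64.04 thousand (jobless and actively searching, or on temporary layoff).
Labor force = 1,273.24 + 64.04 = 1,337.28 thousand.
Not in labor force = 16.25 + 67.86 + 37.70 + 218.37 = 340.18 thousand (those not working and not actively searching are outside the labor force — including those who want a job but have given up searching).
Civilian working-age population = 1,337.28 + 340.18 = 1,677.46 thousand.
Unemployment rate = 64.04 / 1,337.28 = 4.79%.
Labor force participation rate = 1,337.28 / 1,677.46 = 79.72%.

Unemployment rate ≈ 4.79%; labor force participation rate ≈ 79.72%.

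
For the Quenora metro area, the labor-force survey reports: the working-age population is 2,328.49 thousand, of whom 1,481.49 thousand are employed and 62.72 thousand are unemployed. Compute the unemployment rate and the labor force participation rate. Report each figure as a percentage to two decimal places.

Labor force = employed + unemployed = 1,481.49 + 62.72 = 1,544.21 thousand.
Unemployment rate = 62.72 / 1,544.21 = 4.06%.
Labor force participation rate = 1,544.21 / 2,328.49 = 66.32%.

Unemployment rate ≈ 4.06%; labor force participation rate ≈ 66.32%.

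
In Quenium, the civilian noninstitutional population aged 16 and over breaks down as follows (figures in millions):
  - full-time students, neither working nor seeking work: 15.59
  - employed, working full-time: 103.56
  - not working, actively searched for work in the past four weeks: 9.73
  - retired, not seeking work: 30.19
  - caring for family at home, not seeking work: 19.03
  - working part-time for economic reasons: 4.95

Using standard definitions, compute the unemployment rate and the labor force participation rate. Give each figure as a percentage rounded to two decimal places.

Unemployment rate ≈ 8.23%; labor force participation rate ≈ 64.59%.

Employed = 103.56 + 4.95 = 108.51 million (anyone who worked, including part-time for economic reasons, counts as employed).
Unemployed = 9.73 million.
Labor force = 108.51 + 9.73 = 118.24 million.
Not in labor force = 15.59 + 30.19 + 19.03 = 64.81 million (those not working and not actively searching are outside the labor force).
Civilian working-age population = 118.24 + 64.81 = 183.05 million.
Unemployment rate = 9.73 / 118.24 = 8.23%.
Labor force participation rate = 118.24 / 183.05 = 64.59%.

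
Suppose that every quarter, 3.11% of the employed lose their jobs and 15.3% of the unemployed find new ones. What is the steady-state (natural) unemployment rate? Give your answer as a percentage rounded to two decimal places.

Steady-state unemployment rate ≈ 16.89%.

At steady state the flows balance: s·E = f·U, so U/(E+U) = s/(s+f).
u* = 3.11 / (3.11 + 15.3) = 3.11 / 18.41 = 16.89%.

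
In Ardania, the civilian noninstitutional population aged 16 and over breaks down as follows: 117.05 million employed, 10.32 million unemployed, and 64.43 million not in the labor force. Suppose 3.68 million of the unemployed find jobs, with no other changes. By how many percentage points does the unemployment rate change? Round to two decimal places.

The unemployment rate changes by −2.89 percentage points.

Initially, labor force = 117.05 + 10.32 = 127.37 million, so u = 10.32/127.37 = 8.10%.
After the change, unemployed falls and employed rises by 3.68; labor force unchanged → E = 120.73, U = 6.64, labor force = 127.37 million.
New unemployment rate = 6.64 / 127.37 = 5.21%.
Change = 5.21% − 8.10% = −2.89 percentage points.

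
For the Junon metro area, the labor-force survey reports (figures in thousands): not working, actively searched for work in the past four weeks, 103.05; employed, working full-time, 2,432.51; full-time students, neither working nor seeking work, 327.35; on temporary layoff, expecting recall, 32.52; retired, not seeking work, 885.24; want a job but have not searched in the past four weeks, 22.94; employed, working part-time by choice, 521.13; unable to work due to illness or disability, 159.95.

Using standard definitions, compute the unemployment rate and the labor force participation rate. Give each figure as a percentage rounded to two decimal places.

Unemployment rate ≈ 4.39%; labor force participation rate ≈ 68.88%.

Employed = 2,432.51 + 521.13 = 2,953.64 thousand.
Unemployed = 103.05 + 32.52 = 135.57 thousand (jobless and actively searching, or on temporary layoff).
Labor force = 2,953.64 + 135.57 = 3,089.21 thousand.
Not in labor force = 327.35 + 885.24 + 22.94 + 159.95 = 1,395.48 thousand (those not working and not actively searching are outside the labor force — including those who want a job but have given up searching).
Civilian working-age population = 3,089.21 + 1,395.48 = 4,484.69 thousand.
Unemployment rate = 135.57 / 3,089.21 = 4.39%.
Labor force participation rate = 3,089.21 / 4,484.69 = 68.88%.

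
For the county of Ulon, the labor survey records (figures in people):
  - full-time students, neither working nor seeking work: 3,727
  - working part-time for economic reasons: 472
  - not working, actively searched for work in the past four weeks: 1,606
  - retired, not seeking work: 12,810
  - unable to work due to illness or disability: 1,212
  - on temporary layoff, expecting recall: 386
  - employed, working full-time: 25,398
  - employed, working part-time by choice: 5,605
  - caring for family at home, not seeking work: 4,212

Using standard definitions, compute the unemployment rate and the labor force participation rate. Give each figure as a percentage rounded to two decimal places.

Employed = 472 + 25,398 + 5,605 = 31,475 (anyone who worked, including part-time for economic reasons, counts as employed).
Unemployed = 1,606 + 386 = 1,992 (jobless and actively searching, or on temporary layoff).
Labor force = 31,475 + 1,992 = 33,467.
Not in labor force = 3,727 + 12,810 + 1,212 + 4,212 = 21,961 (those not working and not actively searching are outside the labor force).
Civilian working-age population = 33,467 + 21,961 = 55,428.
Unemployment rate = 1,992 / 33,467 = 5.95%.
Labor force participation rate = 33,467 / 55,428 = 60.38%.

Unemployment rate ≈ 5.95%; labor force participation rate ≈ 60.38%.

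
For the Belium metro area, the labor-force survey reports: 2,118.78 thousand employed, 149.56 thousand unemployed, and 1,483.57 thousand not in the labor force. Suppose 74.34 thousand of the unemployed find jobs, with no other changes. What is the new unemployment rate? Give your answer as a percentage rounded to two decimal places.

New unemployment rate ≈ 3.32%.

Initially, labor force = 2,118.78 + 149.56 = 2,268.34 thousand, so u = 149.56/2,268.34 = 6.59%.
After the change, unemployed falls and employed rises by 74.34; labor force unchanged → E = 2,193.12, U = 75.22, labor force = 2,268.34 thousand.
New unemployment rate = 75.22 / 2,268.34 = 3.32%.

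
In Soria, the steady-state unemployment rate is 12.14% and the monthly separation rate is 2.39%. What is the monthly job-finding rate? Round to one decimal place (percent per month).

Job-finding rate ≈ 17.3% per month.

From u* = s/(s+f): f = s·(1−u)/u.
f = 2.39 × (1 − 0.1214) / 0.1214 = 2.0999 / 0.1214 ≈ 17.3% per month.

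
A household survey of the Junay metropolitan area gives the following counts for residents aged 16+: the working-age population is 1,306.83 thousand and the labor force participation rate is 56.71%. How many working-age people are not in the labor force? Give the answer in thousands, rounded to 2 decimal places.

Share not in the labor force = 1 − 0.5671 = 0.4329.
Not in labor force = 0.4329 × 1,306.83 ≈ 565.73 thousand.

About 565.73 thousand are not in the labor force.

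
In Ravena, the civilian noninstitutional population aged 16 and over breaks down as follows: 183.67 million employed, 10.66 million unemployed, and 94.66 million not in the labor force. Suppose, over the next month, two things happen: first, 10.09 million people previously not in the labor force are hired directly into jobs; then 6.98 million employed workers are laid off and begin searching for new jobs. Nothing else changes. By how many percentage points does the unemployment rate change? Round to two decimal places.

Initially, labor force = 183.67 + 10.66 = 194.33 million, so u = 10.66/194.33 = 5.49%.
After the first change, employed and labor force both rise by 10.09; unemployed unchanged → E = 193.76, U = 10.66, labor force = 204.42 million.
After the second change, employed falls and unemployed rises by 6.98; labor force unchanged → E = 186.78, U = 17.64, labor force = 204.42 million.
New unemployment rate = 17.64 / 204.42 = 8.63%.
Change = 8.63% − 5.49% = +3.14 percentage points.

The unemployment rate changes by +3.14 percentage points.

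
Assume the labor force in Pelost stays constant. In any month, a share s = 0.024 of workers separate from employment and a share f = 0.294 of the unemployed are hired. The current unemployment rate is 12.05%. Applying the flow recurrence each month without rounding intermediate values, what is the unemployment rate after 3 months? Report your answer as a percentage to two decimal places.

Unemployment rate after three months ≈ 8.98%.

With a fixed labor force, u_{t+1} = u_t + s·(1−u_t) − f·u_t = u_t·(1−s−f) + s.
Here 1−s−f = 0.682 and s = 0.024.
u_1 = 0.120500 × 0.682 + 0.024 = 0.106181.
u_2 = 0.106181 × 0.682 + 0.024 = 0.096415.
u_3 = 0.096415 × 0.682 + 0.024 = 0.089755.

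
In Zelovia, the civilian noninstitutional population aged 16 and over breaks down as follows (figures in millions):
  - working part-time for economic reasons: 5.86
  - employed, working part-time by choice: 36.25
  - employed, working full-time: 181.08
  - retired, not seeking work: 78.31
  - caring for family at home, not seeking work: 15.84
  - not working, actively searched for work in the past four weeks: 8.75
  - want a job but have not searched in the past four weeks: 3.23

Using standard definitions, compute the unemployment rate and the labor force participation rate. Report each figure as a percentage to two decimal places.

Employed = 5.86 + 36.25 + 181.08 = 223.19 million (anyone who worked, including part-time for economic reasons, counts as employed).
Unemployed = 8.75 million.
Labor force = 223.19 + 8.75 = 231.94 million.
Not in labor force = 78.31 + 15.84 + 3.23 = 97.38 million (those not working and not actively searching are outside the labor force — including those who want a job but have given up searching).
Civilian working-age population = 231.94 + 97.38 = 329.32 million.
Unemployment rate = 8.75 / 231.94 = 3.77%.
Labor force participation rate = 231.94 / 329.32 = 70.43%.

Unemployment rate ≈ 3.77%; labor force participation rate ≈ 70.43%.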